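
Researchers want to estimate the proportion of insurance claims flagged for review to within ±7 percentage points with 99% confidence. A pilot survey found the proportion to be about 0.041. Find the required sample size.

For a proportion with margin E = 0.07 at 99% confidence, z = 2.576.
n = p̂(1−p̂)(z/E)² = 0.041 × 0.959 × (2.576/0.07)² = 53.25
Round up: n = 54.

54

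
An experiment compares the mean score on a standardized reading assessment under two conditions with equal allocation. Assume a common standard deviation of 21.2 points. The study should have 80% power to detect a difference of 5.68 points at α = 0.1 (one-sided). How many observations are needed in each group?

126 per group

For two equal groups, n per group = 2·((z_α + z_β)·σ/δ)².
z_α = 1.282; z_β = 0.842 (power 80%).
n = 2 × (2.124 × 21.2 / 5.68)² = 2 × 62.85 = 125.70
Round up: n = 126 per group.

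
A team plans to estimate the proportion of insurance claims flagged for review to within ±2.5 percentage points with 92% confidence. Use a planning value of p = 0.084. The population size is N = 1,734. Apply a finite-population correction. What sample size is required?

311

For a proportion with margin E = 0.025 at 92% confidence, z = 1.751.
n = p̂(1−p̂)(z/E)² = 0.084 × 0.916 × (1.751/0.025)² = 377.46 — call this n₀.
Finite-population correction with N = 1,734: n = n₀ / (1 + (n₀−1)/N) = 377.46 / 1.217 = 310.16
Round up: n = 311.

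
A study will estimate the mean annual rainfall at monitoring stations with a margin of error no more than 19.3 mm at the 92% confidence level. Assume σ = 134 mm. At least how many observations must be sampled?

For a mean, the margin of error is E = z·σ/√n, so n = (zσ/E)².
At 92% confidence, z = 1.751.
n = (1.751 × 134 / 19.3)² = 147.80
Round up: n = 148.

148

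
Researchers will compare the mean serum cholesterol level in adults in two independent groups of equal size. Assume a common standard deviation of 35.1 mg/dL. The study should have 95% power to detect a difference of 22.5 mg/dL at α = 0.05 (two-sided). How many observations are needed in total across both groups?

For two equal groups, n per group = 2·((z_{α/2} + z_β)·σ/δ)².
z_{α/2} = 1.960; z_β = 1.645 (power 95%).
n = 2 × (3.605 × 35.1 / 22.5)² = 2 × 31.63 = 63.26
Round up: n = 64 per group.
Total across both groups: 2 × 64 = 128.

128 total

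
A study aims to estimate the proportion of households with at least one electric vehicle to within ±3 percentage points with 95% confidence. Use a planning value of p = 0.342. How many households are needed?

For a proportion with margin E = 0.03 at 95% confidence, z = 1.960.
n = p̂(1−p̂)(z/E)² = 0.342 × 0.658 × (1.960/0.03)² = 960.55
Round up: n = 961.

961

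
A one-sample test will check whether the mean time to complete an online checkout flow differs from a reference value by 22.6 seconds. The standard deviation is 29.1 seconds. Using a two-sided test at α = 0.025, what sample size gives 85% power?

18

For a one-sample z-test, n = ((z_{α/2} + z_β)·σ/δ)².
z_{α/2} = 2.241 (two-sided α = 0.025); z_β = 1.036 (power 85% → β = 0.15).
n = (3.277 × 29.1 / 22.6)² = 17.80
Round up: n = 18.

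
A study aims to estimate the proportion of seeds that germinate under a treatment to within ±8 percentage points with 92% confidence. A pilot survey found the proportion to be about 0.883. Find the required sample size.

50

For a proportion with margin E = 0.08 at 92% confidence, z = 1.751.
n = p̂(1−p̂)(z/E)² = 0.883 × 0.117 × (1.751/0.08)² = 49.49
Round up: n = 50.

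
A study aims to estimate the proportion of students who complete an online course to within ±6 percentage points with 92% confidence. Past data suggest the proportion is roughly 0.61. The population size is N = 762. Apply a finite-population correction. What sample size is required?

For a proportion with margin E = 0.06 at 92% confidence, z = 1.751.
n = p̂(1−p̂)(z/E)² = 0.61 × 0.39 × (1.751/0.06)² = 202.61 — call this n₀.
Finite-population correction with N = 762: n = n₀ / (1 + (n₀−1)/N) = 202.61 / 1.265 = 160.17
Round up: n = 161.

n = 161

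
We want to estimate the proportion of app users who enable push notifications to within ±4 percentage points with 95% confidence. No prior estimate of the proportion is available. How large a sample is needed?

601

For a proportion with margin E = 0.04 at 95% confidence, z = 1.960.
With no prior estimate, use p = 0.5, which maximizes p(1−p) at 0.25.
n = 0.25 × (z/E)² = 0.25 × (1.960/0.04)² = 600.25
Round up: n = 601.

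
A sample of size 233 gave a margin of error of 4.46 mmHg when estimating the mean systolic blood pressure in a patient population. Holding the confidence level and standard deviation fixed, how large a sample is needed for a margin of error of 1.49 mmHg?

2088

Margin of error scales as 1/√n, so n₂ = n₁·(E₁/E₂)².
n₂ = 233 × (4.46/1.49)² = 233 × 8.96 = 2087.68
Round up: n₂ = 2088.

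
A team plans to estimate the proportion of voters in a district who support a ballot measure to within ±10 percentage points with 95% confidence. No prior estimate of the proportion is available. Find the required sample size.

97

For a proportion with margin E = 0.1 at 95% confidence, z = 1.960.
With no prior estimate, use p = 0.5, which maximizes p(1−p) at 0.25.
n = 0.25 × (z/E)² = 0.25 × (1.960/0.1)² = 96.04
Round up: n = 97.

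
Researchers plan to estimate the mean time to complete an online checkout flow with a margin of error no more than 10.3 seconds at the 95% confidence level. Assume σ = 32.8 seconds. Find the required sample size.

For a mean, the margin of error is E = z·σ/√n, so n = (zσ/E)².
At 95% confidence, z = 1.960.
n = (1.960 × 32.8 / 10.3)² = 38.96
Round up: n = 39.

39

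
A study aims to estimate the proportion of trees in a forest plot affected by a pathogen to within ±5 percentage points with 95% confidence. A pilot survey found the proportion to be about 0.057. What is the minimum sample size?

For a proportion with margin E = 0.05 at 95% confidence, z = 1.960.
n = p̂(1−p̂)(z/E)² = 0.057 × 0.943 × (1.960/0.05)² = 82.60
Round up: n = 83.

83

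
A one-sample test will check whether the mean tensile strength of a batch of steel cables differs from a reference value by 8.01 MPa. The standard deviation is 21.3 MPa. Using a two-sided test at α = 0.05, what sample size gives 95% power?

For a one-sample z-test, n = ((z_{α/2} + z_β)·σ/δ)².
z_{α/2} = 1.960 (two-sided α = 0.05); z_β = 1.645 (power 95% → β = 0.05).
n = (3.605 × 21.3 / 8.01)² = 91.90
Round up: n = 92.

92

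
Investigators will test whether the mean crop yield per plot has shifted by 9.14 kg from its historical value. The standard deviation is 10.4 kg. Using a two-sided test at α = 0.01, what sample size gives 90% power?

20

For a one-sample z-test, n = ((z_{α/2} + z_β)·σ/δ)².
z_{α/2} = 2.576 (two-sided α = 0.01); z_β = 1.282 (power 90% → β = 0.1).
n = (3.858 × 10.4 / 9.14)² = 19.27
Round up: n = 20.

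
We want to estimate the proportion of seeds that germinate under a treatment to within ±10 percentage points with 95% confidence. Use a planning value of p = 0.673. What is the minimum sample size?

85

For a proportion with margin E = 0.1 at 95% confidence, z = 1.960.
n = p̂(1−p̂)(z/E)² = 0.673 × 0.327 × (1.960/0.1)² = 84.54
Round up: n = 85.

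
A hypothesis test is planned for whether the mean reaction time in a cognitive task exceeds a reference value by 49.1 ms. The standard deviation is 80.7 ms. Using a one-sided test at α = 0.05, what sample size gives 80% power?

n = 17

For a one-sample z-test, n = ((z_α + z_β)·σ/δ)².
z_α = 1.645 (one-sided α = 0.05); z_β = 0.842 (power 80% → β = 0.2).
n = (2.487 × 80.7 / 49.1)² = 16.71
Round up: n = 17.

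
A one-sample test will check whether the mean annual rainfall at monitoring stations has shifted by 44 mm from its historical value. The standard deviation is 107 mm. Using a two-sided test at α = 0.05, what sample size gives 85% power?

54

For a one-sample z-test, n = ((z_{α/2} + z_β)·σ/δ)².
z_{α/2} = 1.960 (two-sided α = 0.05); z_β = 1.036 (power 85% → β = 0.15).
n = (2.996 × 107 / 44)² = 53.08
Round up: n = 54.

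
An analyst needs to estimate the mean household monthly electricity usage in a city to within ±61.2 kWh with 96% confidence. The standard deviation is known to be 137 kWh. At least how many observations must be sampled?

22

For a mean, the margin of error is E = z·σ/√n, so n = (zσ/E)².
At 96% confidence, z = 2.054.
n = (2.054 × 137 / 61.2)² = 21.14
Round up: n = 22.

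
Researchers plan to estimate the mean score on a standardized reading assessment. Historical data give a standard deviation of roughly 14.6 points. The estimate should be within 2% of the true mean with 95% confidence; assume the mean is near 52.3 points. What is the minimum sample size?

n = 749

For a mean, the margin of error is E = z·σ/√n, so n = (zσ/E)².
At 95% confidence, z = 1.960.
E = 2% of 52.3 = 1.046 points.
n = (1.960 × 14.6 / 1.046)² = 748.44
Round up: n = 749.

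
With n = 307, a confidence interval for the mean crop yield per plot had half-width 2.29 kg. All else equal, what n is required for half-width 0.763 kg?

Margin of error scales as 1/√n, so n₂ = n₁·(E₁/E₂)².
n₂ = 307 × (2.29/0.763)² = 307 × 9.008 = 2765.46
Round up: n₂ = 2766.

n = 2766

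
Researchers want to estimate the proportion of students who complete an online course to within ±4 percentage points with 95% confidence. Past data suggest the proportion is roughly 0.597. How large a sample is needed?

For a proportion with margin E = 0.04 at 95% confidence, z = 1.960.
n = p̂(1−p̂)(z/E)² = 0.597 × 0.403 × (1.960/0.04)² = 577.66
Round up: n = 578.

578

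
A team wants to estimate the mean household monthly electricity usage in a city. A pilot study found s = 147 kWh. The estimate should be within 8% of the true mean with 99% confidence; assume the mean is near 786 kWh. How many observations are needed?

For a mean, the margin of error is E = z·σ/√n, so n = (zσ/E)².
At 99% confidence, z = 2.576.
E = 8% of 786 = 62.88 kWh.
n = (2.576 × 147 / 62.88)² = 36.27
Round up: n = 37.

37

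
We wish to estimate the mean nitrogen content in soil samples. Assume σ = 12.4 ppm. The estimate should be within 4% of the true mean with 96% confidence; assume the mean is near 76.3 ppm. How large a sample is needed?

n = 70

For a mean, the margin of error is E = z·σ/√n, so n = (zσ/E)².
At 96% confidence, z = 2.054.
E = 4% of 76.3 = 3.052 ppm.
n = (2.054 × 12.4 / 3.052)² = 69.64
Round up: n = 70.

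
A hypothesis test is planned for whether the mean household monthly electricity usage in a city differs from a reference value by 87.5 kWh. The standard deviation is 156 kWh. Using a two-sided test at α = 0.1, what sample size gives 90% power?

For a one-sample z-test, n = ((z_{α/2} + z_β)·σ/δ)².
z_{α/2} = 1.645 (two-sided α = 0.1); z_β = 1.282 (power 90% → β = 0.1).
n = (2.927 × 156 / 87.5)² = 27.23
Round up: n = 28.

28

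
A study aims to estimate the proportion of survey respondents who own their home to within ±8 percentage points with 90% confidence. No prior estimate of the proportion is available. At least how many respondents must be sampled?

For a proportion with margin E = 0.08 at 90% confidence, z = 1.645.
With no prior estimate, use p = 0.5, which maximizes p(1−p) at 0.25.
n = 0.25 × (z/E)² = 0.25 × (1.645/0.08)² = 105.70
Round up: n = 106.

106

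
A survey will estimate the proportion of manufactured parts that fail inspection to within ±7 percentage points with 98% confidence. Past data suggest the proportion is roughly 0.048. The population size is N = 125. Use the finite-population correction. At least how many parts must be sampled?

37

For a proportion with margin E = 0.07 at 98% confidence, z = 2.326.
n = p̂(1−p̂)(z/E)² = 0.048 × 0.952 × (2.326/0.07)² = 50.45 — call this n₀.
Finite-population correction with N = 125: n = n₀ / (1 + (n₀−1)/N) = 50.45 / 1.396 = 36.14
Round up: n = 37.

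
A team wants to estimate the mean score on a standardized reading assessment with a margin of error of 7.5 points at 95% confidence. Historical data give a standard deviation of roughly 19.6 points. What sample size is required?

27

For a mean, the margin of error is E = z·σ/√n, so n = (zσ/E)².
At 95% confidence, z = 1.960.
n = (1.960 × 19.6 / 7.5)² = 26.24
Round up: n = 27.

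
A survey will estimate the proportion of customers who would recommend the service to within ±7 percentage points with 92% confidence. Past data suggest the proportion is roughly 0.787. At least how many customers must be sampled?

For a proportion with margin E = 0.07 at 92% confidence, z = 1.751.
n = p̂(1−p̂)(z/E)² = 0.787 × 0.213 × (1.751/0.07)² = 104.89
Round up: n = 105.

105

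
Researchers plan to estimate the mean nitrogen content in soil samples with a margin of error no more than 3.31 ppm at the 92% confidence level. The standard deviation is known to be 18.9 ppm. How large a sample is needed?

For a mean, the margin of error is E = z·σ/√n, so n = (zσ/E)².
At 92% confidence, z = 1.751.
n = (1.751 × 18.9 / 3.31)² = 99.96
Round up: n = 100.

n = 100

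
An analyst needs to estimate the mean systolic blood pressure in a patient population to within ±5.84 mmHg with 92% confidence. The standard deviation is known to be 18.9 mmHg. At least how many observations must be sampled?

For a mean, the margin of error is E = z·σ/√n, so n = (zσ/E)².
At 92% confidence, z = 1.751.
n = (1.751 × 18.9 / 5.84)² = 32.11
Round up: n = 33.

33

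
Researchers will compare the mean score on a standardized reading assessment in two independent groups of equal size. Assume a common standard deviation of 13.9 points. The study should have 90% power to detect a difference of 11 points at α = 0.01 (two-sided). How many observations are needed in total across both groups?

For two equal groups, n per group = 2·((z_{α/2} + z_β)·σ/δ)².
z_{α/2} = 2.576; z_β = 1.282 (power 90%).
n = 2 × (3.858 × 13.9 / 11)² = 2 × 23.77 = 47.54
Round up: n = 48 per group.
Total across both groups: 2 × 48 = 96.

96 total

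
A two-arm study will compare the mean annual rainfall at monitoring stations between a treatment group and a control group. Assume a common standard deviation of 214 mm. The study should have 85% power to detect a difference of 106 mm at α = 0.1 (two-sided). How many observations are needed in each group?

For two equal groups, n per group = 2·((z_{α/2} + z_β)·σ/δ)².
z_{α/2} = 1.645; z_β = 1.036 (power 85%).
n = 2 × (2.681 × 214 / 106)² = 2 × 29.30 = 58.60
Round up: n = 59 per group.

59 per group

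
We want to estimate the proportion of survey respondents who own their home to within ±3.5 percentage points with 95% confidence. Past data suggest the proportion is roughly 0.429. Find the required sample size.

For a proportion with margin E = 0.035 at 95% confidence, z = 1.960.
n = p̂(1−p̂)(z/E)² = 0.429 × 0.571 × (1.960/0.035)² = 768.19
Round up: n = 769.

769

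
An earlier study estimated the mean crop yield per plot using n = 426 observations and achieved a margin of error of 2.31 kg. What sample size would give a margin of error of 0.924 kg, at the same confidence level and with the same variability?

Margin of error scales as 1/√n, so n₂ = n₁·(E₁/E₂)².
n₂ = 426 × (2.31/0.924)² = 426 × 6.25 = 2662.50
Round up: n₂ = 2663.

n = 2663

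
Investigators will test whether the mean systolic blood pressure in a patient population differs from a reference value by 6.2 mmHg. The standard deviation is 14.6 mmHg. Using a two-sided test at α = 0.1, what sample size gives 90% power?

n = 48

For a one-sample z-test, n = ((z_{α/2} + z_β)·σ/δ)².
z_{α/2} = 1.645 (two-sided α = 0.1); z_β = 1.282 (power 90% → β = 0.1).
n = (2.927 × 14.6 / 6.2)² = 47.51
Round up: n = 48.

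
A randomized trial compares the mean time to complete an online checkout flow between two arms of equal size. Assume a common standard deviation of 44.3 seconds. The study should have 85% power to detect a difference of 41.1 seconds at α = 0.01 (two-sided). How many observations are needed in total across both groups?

For two equal groups, n per group = 2·((z_{α/2} + z_β)·σ/δ)².
z_{α/2} = 2.576; z_β = 1.036 (power 85%).
n = 2 × (3.612 × 44.3 / 41.1)² = 2 × 15.16 = 30.32
Round up: n = 31 per group.
Total across both groups: 2 × 31 = 62.

62 total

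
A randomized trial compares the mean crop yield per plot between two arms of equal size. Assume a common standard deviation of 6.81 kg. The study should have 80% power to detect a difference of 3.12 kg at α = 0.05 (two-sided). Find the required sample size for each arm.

75 per group

For two equal groups, n per group = 2·((z_{α/2} + z_β)·σ/δ)².
z_{α/2} = 1.960; z_β = 0.842 (power 80%).
n = 2 × (2.802 × 6.81 / 3.12)² = 2 × 37.40 = 74.80
Round up: n = 75 per group.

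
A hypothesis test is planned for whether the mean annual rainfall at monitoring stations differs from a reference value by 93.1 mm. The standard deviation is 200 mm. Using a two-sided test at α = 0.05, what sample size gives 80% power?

37

For a one-sample z-test, n = ((z_{α/2} + z_β)·σ/δ)².
z_{α/2} = 1.960 (two-sided α = 0.05); z_β = 0.842 (power 80% → β = 0.2).
n = (2.802 × 200 / 93.1)² = 36.23
Round up: n = 37.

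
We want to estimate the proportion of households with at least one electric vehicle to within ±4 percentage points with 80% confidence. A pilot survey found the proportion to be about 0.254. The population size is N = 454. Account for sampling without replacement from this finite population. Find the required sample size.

For a proportion with margin E = 0.04 at 80% confidence, z = 1.282.
n = p̂(1−p̂)(z/E)² = 0.254 × 0.746 × (1.282/0.04)² = 194.64 — call this n₀.
Finite-population correction with N = 454: n = n₀ / (1 + (n₀−1)/N) = 194.64 / 1.427 = 136.40
Round up: n = 137.

137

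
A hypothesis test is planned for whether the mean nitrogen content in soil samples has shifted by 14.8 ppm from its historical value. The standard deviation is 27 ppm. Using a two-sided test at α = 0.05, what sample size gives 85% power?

30

For a one-sample z-test, n = ((z_{α/2} + z_β)·σ/δ)².
z_{α/2} = 1.960 (two-sided α = 0.05); z_β = 1.036 (power 85% → β = 0.15).
n = (2.996 × 27 / 14.8)² = 29.87
Round up: n = 30.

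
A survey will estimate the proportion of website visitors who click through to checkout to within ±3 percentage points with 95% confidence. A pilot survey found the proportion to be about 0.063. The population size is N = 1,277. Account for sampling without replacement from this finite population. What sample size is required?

For a proportion with margin E = 0.03 at 95% confidence, z = 1.960.
n = p̂(1−p̂)(z/E)² = 0.063 × 0.937 × (1.960/0.03)² = 251.97 — call this n₀.
Finite-population correction with N = 1,277: n = n₀ / (1 + (n₀−1)/N) = 251.97 / 1.197 = 210.50
Round up: n = 211.

n = 211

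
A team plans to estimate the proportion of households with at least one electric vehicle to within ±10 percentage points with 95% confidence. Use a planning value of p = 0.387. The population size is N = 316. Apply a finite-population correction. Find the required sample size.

n = 71

For a proportion with margin E = 0.1 at 95% confidence, z = 1.960.
n = p̂(1−p̂)(z/E)² = 0.387 × 0.613 × (1.960/0.1)² = 91.13 — call this n₀.
Finite-population correction with N = 316: n = n₀ / (1 + (n₀−1)/N) = 91.13 / 1.285 = 70.92
Round up: n = 71.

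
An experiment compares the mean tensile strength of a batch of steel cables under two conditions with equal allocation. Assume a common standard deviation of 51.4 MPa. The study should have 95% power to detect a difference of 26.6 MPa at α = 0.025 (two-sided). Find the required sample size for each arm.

113 per group

For two equal groups, n per group = 2·((z_{α/2} + z_β)·σ/δ)².
z_{α/2} = 2.241; z_β = 1.645 (power 95%).
n = 2 × (3.886 × 51.4 / 26.6)² = 2 × 56.39 = 112.78
Round up: n = 113 per group.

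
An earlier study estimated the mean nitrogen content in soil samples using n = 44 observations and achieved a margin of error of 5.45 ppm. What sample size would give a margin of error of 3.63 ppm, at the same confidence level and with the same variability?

n = 100

Margin of error scales as 1/√n, so n₂ = n₁·(E₁/E₂)².
n₂ = 44 × (5.45/3.63)² = 44 × 2.254 = 99.18
Round up: n₂ = 100.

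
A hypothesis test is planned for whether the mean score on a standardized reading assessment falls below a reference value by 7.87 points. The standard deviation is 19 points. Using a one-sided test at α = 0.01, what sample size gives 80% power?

59

For a one-sample z-test, n = ((z_α + z_β)·σ/δ)².
z_α = 2.326 (one-sided α = 0.01); z_β = 0.842 (power 80% → β = 0.2).
n = (3.168 × 19 / 7.87)² = 58.50
Round up: n = 59.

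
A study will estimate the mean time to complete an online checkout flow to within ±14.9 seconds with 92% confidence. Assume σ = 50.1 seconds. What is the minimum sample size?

For a mean, the margin of error is E = z·σ/√n, so n = (zσ/E)².
At 92% confidence, z = 1.751.
n = (1.751 × 50.1 / 14.9)² = 34.66
Round up: n = 35.

35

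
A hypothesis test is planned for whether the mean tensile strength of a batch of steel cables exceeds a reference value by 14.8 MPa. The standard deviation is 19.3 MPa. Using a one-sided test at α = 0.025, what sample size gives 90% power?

18

For a one-sample z-test, n = ((z_α + z_β)·σ/δ)².
z_α = 1.960 (one-sided α = 0.025); z_β = 1.282 (power 90% → β = 0.1).
n = (3.242 × 19.3 / 14.8)² = 17.87
Round up: n = 18.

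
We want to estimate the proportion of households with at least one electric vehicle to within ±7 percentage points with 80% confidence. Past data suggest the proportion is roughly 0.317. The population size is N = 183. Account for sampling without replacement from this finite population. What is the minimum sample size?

53

For a proportion with margin E = 0.07 at 80% confidence, z = 1.282.
n = p̂(1−p̂)(z/E)² = 0.317 × 0.683 × (1.282/0.07)² = 72.62 — call this n₀.
Finite-population correction with N = 183: n = n₀ / (1 + (n₀−1)/N) = 72.62 / 1.391 = 52.21
Round up: n = 53.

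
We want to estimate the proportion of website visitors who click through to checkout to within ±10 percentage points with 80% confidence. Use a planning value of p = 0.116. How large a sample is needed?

n = 17

For a proportion with margin E = 0.1 at 80% confidence, z = 1.282.
n = p̂(1−p̂)(z/E)² = 0.116 × 0.884 × (1.282/0.1)² = 16.85
Round up: n = 17.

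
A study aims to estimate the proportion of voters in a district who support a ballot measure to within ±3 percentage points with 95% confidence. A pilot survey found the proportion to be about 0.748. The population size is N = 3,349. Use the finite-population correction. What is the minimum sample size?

For a proportion with margin E = 0.03 at 95% confidence, z = 1.960.
n = p̂(1−p̂)(z/E)² = 0.748 × 0.252 × (1.960/0.03)² = 804.58 — call this n₀.
Finite-population correction with N = 3,349: n = n₀ / (1 + (n₀−1)/N) = 804.58 / 1.24 = 648.85
Round up: n = 649.

n = 649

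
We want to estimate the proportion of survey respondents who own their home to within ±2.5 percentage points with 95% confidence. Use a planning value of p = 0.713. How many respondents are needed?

For a proportion with margin E = 0.025 at 95% confidence, z = 1.960.
n = p̂(1−p̂)(z/E)² = 0.713 × 0.287 × (1.960/0.025)² = 1257.78
Round up: n = 1258.

n = 1258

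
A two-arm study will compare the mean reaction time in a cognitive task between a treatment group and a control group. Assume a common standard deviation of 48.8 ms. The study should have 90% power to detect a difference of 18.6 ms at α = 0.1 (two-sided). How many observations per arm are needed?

For two equal groups, n per group = 2·((z_{α/2} + z_β)·σ/δ)².
z_{α/2} = 1.645; z_β = 1.282 (power 90%).
n = 2 × (2.927 × 48.8 / 18.6)² = 2 × 58.97 = 117.94
Round up: n = 118 per group.

118 per group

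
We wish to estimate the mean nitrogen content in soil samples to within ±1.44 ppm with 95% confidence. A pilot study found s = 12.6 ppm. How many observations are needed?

295

For a mean, the margin of error is E = z·σ/√n, so n = (zσ/E)².
At 95% confidence, z = 1.960.
n = (1.960 × 12.6 / 1.44)² = 294.12
Round up: n = 295.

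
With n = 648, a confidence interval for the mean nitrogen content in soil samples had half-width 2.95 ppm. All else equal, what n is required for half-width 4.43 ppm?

288

Margin of error scales as 1/√n, so n₂ = n₁·(E₁/E₂)².
n₂ = 648 × (2.95/4.43)² = 648 × 0.4434 = 287.32
Round up: n₂ = 288.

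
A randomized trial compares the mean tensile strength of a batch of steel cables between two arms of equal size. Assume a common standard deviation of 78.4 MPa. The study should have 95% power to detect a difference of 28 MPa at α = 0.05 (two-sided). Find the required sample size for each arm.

204 per group

For two equal groups, n per group = 2·((z_{α/2} + z_β)·σ/δ)².
z_{α/2} = 1.960; z_β = 1.645 (power 95%).
n = 2 × (3.605 × 78.4 / 28)² = 2 × 101.89 = 203.78
Round up: n = 204 per group.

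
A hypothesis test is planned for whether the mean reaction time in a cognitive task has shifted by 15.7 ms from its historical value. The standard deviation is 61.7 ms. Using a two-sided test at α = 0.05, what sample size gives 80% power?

122

For a one-sample z-test, n = ((z_{α/2} + z_β)·σ/δ)².
z_{α/2} = 1.960 (two-sided α = 0.05); z_β = 0.842 (power 80% → β = 0.2).
n = (2.802 × 61.7 / 15.7)² = 121.26
Round up: n = 122.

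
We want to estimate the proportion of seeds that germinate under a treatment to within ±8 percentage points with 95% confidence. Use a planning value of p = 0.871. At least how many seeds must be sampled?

n = 68

For a proportion with margin E = 0.08 at 95% confidence, z = 1.960.
n = p̂(1−p̂)(z/E)² = 0.871 × 0.129 × (1.960/0.08)² = 67.44
Round up: n = 68.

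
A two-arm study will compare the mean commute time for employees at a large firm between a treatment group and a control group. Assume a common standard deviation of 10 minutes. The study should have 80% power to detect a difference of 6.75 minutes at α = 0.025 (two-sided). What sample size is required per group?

For two equal groups, n per group = 2·((z_{α/2} + z_β)·σ/δ)².
z_{α/2} = 2.241; z_β = 0.842 (power 80%).
n = 2 × (3.083 × 10 / 6.75)² = 2 × 20.86 = 41.72
Round up: n = 42 per group.

42 per group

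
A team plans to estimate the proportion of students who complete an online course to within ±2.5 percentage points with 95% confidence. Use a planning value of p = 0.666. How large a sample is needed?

1368

For a proportion with margin E = 0.025 at 95% confidence, z = 1.960.
n = p̂(1−p̂)(z/E)² = 0.666 × 0.334 × (1.960/0.025)² = 1367.27
Round up: n = 1368.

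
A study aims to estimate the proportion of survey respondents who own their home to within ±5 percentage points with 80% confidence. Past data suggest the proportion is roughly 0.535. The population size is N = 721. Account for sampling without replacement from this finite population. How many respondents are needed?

For a proportion with margin E = 0.05 at 80% confidence, z = 1.282.
n = p̂(1−p̂)(z/E)² = 0.535 × 0.465 × (1.282/0.05)² = 163.55 — call this n₀.
Finite-population correction with N = 721: n = n₀ / (1 + (n₀−1)/N) = 163.55 / 1.225 = 133.51
Round up: n = 134.

134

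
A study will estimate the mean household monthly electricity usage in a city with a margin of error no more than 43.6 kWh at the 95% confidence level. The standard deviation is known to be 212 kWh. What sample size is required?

For a mean, the margin of error is E = z·σ/√n, so n = (zσ/E)².
At 95% confidence, z = 1.960.
n = (1.960 × 212 / 43.6)² = 90.83
Round up: n = 91.

91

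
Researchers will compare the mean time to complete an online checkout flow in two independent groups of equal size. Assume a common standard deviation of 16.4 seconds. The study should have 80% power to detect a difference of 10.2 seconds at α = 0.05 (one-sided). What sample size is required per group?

32 per group

For two equal groups, n per group = 2·((z_α + z_β)·σ/δ)².
z_α = 1.645; z_β = 0.842 (power 80%).
n = 2 × (2.487 × 16.4 / 10.2)² = 2 × 15.99 = 31.98
Round up: n = 32 per group.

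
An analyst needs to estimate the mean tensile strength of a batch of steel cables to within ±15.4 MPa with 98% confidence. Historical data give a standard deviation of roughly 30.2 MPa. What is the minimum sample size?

For a mean, the margin of error is E = z·σ/√n, so n = (zσ/E)².
At 98% confidence, z = 2.326.
n = (2.326 × 30.2 / 15.4)² = 20.81
Round up: n = 21.

21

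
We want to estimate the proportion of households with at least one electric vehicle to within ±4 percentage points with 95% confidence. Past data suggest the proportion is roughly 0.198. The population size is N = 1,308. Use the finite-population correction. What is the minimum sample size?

For a proportion with margin E = 0.04 at 95% confidence, z = 1.960.
n = p̂(1−p̂)(z/E)² = 0.198 × 0.802 × (1.960/0.04)² = 381.27 — call this n₀.
Finite-population correction with N = 1,308: n = n₀ / (1 + (n₀−1)/N) = 381.27 / 1.291 = 295.33
Round up: n = 296.

n = 296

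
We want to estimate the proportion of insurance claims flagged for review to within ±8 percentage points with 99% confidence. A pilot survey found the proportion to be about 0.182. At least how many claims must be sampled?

155

For a proportion with margin E = 0.08 at 99% confidence, z = 2.576.
n = p̂(1−p̂)(z/E)² = 0.182 × 0.818 × (2.576/0.08)² = 154.36
Round up: n = 155.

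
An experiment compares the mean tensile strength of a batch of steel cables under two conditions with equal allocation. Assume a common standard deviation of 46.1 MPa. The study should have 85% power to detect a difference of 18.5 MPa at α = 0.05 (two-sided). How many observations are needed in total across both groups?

224 total

For two equal groups, n per group = 2·((z_{α/2} + z_β)·σ/δ)².
z_{α/2} = 1.960; z_β = 1.036 (power 85%).
n = 2 × (2.996 × 46.1 / 18.5)² = 2 × 55.74 = 111.48
Round up: n = 112 per group.
Total across both groups: 2 × 112 = 224.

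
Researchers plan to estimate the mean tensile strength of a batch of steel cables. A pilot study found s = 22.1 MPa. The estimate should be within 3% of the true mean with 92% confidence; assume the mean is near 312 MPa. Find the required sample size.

For a mean, the margin of error is E = z·σ/√n, so n = (zσ/E)².
At 92% confidence, z = 1.751.
E = 3% of 312 = 9.36 MPa.
n = (1.751 × 22.1 / 9.36)² = 17.09
Round up: n = 18.

n = 18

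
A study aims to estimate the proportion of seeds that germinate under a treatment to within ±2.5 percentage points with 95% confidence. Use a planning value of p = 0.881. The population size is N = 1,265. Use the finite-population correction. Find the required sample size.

428

For a proportion with margin E = 0.025 at 95% confidence, z = 1.960.
n = p̂(1−p̂)(z/E)² = 0.881 × 0.119 × (1.960/0.025)² = 644.40 — call this n₀.
Finite-population correction with N = 1,265: n = n₀ / (1 + (n₀−1)/N) = 644.40 / 1.509 = 427.04
Round up: n = 428.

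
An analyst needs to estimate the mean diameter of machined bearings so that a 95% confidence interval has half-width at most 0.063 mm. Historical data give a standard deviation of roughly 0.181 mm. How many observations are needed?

32

For a mean, the margin of error is E = z·σ/√n, so n = (zσ/E)².
At 95% confidence, z = 1.960.
n = (1.960 × 0.181 / 0.063)² = 31.71
Round up: n = 32.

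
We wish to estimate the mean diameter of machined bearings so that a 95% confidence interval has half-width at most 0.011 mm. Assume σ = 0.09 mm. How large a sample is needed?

For a mean, the margin of error is E = z·σ/√n, so n = (zσ/E)².
At 95% confidence, z = 1.960.
n = (1.960 × 0.09 / 0.011)² = 257.16
Round up: n = 258.

258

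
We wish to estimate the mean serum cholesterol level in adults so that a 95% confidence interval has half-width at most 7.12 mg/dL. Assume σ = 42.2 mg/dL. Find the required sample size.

For a mean, the margin of error is E = z·σ/√n, so n = (zσ/E)².
At 95% confidence, z = 1.960.
n = (1.960 × 42.2 / 7.12)² = 134.95
Round up: n = 135.

135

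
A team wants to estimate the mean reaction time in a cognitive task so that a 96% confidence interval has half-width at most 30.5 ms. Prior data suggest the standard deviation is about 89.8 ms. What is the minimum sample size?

For a mean, the margin of error is E = z·σ/√n, so n = (zσ/E)².
At 96% confidence, z = 2.054.
n = (2.054 × 89.8 / 30.5)² = 36.57
Round up: n = 37.

37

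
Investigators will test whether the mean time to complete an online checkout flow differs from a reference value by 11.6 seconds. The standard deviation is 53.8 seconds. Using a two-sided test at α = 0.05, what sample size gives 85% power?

For a one-sample z-test, n = ((z_{α/2} + z_β)·σ/δ)².
z_{α/2} = 1.960 (two-sided α = 0.05); z_β = 1.036 (power 85% → β = 0.15).
n = (2.996 × 53.8 / 11.6)² = 193.08
Round up: n = 194.

194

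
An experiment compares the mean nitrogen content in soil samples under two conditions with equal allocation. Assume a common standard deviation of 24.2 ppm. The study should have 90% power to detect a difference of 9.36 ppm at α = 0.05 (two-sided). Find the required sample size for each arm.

For two equal groups, n per group = 2·((z_{α/2} + z_β)·σ/δ)².
z_{α/2} = 1.960; z_β = 1.282 (power 90%).
n = 2 × (3.242 × 24.2 / 9.36)² = 2 × 70.26 = 140.52
Round up: n = 141 per group.

141 per group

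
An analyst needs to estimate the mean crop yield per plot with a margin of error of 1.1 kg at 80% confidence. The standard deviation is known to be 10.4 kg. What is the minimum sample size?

147

For a mean, the margin of error is E = z·σ/√n, so n = (zσ/E)².
At 80% confidence, z = 1.282.
n = (1.282 × 10.4 / 1.1)² = 146.91
Round up: n = 147.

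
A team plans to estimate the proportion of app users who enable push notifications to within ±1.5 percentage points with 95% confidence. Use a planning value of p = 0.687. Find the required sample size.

For a proportion with margin E = 0.015 at 95% confidence, z = 1.960.
n = p̂(1−p̂)(z/E)² = 0.687 × 0.313 × (1.960/0.015)² = 3671.39
Round up: n = 3672.

n = 3672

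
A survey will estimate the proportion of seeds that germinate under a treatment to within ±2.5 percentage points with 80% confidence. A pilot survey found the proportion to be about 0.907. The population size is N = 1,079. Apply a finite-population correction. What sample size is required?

185

For a proportion with margin E = 0.025 at 80% confidence, z = 1.282.
n = p̂(1−p̂)(z/E)² = 0.907 × 0.093 × (1.282/0.025)² = 221.81 — call this n₀.
Finite-population correction with N = 1,079: n = n₀ / (1 + (n₀−1)/N) = 221.81 / 1.205 = 184.07
Round up: n = 185.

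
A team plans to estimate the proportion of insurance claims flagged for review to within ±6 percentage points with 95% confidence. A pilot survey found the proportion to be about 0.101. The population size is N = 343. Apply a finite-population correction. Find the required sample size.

76

For a proportion with margin E = 0.06 at 95% confidence, z = 1.960.
n = p̂(1−p̂)(z/E)² = 0.101 × 0.899 × (1.960/0.06)² = 96.89 — call this n₀.
Finite-population correction with N = 343: n = n₀ / (1 + (n₀−1)/N) = 96.89 / 1.28 = 75.70
Round up: n = 76.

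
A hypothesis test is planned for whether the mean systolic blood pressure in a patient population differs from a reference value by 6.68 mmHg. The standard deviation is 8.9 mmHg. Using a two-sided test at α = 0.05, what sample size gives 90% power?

For a one-sample z-test, n = ((z_{α/2} + z_β)·σ/δ)².
z_{α/2} = 1.960 (two-sided α = 0.05); z_β = 1.282 (power 90% → β = 0.1).
n = (3.242 × 8.9 / 6.68)² = 18.66
Round up: n = 19.

19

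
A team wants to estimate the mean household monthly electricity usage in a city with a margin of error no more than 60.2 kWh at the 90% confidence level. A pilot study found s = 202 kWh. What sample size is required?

31

For a mean, the margin of error is E = z·σ/√n, so n = (zσ/E)².
At 90% confidence, z = 1.645.
n = (1.645 × 202 / 60.2)² = 30.47
Round up: n = 31.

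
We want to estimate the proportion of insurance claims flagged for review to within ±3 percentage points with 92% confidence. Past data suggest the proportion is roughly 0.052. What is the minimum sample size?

168

For a proportion with margin E = 0.03 at 92% confidence, z = 1.751.
n = p̂(1−p̂)(z/E)² = 0.052 × 0.948 × (1.751/0.03)² = 167.94
Round up: n = 168.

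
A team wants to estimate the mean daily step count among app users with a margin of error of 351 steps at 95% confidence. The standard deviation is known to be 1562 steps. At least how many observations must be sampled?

For a mean, the margin of error is E = z·σ/√n, so n = (zσ/E)².
At 95% confidence, z = 1.960.
n = (1.960 × 1562 / 351)² = 76.08
Round up: n = 77.

77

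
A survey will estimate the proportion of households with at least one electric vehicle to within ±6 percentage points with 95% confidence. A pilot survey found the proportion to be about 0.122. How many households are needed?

For a proportion with margin E = 0.06 at 95% confidence, z = 1.960.
n = p̂(1−p̂)(z/E)² = 0.122 × 0.878 × (1.960/0.06)² = 114.30
Round up: n = 115.

n = 115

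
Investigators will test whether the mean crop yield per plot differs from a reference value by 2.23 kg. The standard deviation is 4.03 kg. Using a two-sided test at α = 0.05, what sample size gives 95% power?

For a one-sample z-test, n = ((z_{α/2} + z_β)·σ/δ)².
z_{α/2} = 1.960 (two-sided α = 0.05); z_β = 1.645 (power 95% → β = 0.05).
n = (3.605 × 4.03 / 2.23)² = 42.44
Round up: n = 43.

43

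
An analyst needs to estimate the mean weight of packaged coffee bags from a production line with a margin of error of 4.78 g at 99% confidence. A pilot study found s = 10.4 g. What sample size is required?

32

For a mean, the margin of error is E = z·σ/√n, so n = (zσ/E)².
At 99% confidence, z = 2.576.
n = (2.576 × 10.4 / 4.78)² = 31.41
Round up: n = 32.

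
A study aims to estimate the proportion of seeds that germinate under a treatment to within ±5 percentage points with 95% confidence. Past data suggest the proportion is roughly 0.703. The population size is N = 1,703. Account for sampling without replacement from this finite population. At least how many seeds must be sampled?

271

For a proportion with margin E = 0.05 at 95% confidence, z = 1.960.
n = p̂(1−p̂)(z/E)² = 0.703 × 0.297 × (1.960/0.05)² = 320.84 — call this n₀.
Finite-population correction with N = 1,703: n = n₀ / (1 + (n₀−1)/N) = 320.84 / 1.188 = 270.07
Round up: n = 271.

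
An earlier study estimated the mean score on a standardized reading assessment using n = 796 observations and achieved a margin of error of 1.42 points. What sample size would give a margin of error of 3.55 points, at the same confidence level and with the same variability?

n = 128

Margin of error scales as 1/√n, so n₂ = n₁·(E₁/E₂)².
n₂ = 796 × (1.42/3.55)² = 796 × 0.16 = 127.36
Round up: n₂ = 128.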